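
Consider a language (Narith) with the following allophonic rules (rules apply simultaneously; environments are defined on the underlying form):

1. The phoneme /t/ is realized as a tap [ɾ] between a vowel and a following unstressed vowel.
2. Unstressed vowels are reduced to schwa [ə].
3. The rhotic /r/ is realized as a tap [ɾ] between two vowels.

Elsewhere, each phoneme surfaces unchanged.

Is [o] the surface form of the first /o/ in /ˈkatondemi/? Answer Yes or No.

No

/o/ — between /t/ and /n/, in an unstressed syllable — surfaces as [ə] (rule 2).
The actual realization is [ə], not [o].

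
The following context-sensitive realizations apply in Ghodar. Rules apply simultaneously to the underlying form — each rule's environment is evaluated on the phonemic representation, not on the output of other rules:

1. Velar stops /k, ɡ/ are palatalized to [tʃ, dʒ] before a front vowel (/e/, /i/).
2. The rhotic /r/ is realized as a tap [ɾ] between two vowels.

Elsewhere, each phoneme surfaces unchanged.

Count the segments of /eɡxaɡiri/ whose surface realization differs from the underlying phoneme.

2

Segments that undergo a rule: /ɡ/ → [dʒ] (rule 1); /r/ → [ɾ] (rule 2).
All other segments surface unchanged.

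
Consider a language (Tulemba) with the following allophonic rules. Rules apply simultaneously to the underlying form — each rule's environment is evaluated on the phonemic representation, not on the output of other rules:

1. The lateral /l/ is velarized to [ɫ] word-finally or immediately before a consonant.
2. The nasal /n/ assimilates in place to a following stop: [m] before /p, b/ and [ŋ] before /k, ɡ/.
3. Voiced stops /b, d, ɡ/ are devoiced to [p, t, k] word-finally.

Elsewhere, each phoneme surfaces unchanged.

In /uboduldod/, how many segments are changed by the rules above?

2

Segments that undergo a rule: /l/ → [ɫ] (rule 1); /d/ → [t] (rule 3).
All other segments surface unchanged.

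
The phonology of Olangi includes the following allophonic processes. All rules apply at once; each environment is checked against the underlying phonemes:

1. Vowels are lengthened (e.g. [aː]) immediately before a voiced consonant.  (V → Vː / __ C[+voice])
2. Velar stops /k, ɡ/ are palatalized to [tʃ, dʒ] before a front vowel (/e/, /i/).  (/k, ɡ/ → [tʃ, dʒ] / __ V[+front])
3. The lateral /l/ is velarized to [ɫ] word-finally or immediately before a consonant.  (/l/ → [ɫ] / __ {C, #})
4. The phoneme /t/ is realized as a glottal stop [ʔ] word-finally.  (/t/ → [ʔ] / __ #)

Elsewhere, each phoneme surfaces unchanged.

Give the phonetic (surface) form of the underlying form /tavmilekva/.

/t/ (word-initial) is in the target of rule 4 but the environment (word-finally) is not met → [t].
/a/ (between /t/ and /v/) occurs before a voiced consonant → [aː] by rule 1.
/v/ stays [v].
/m/ (between /v/ and /i/): no rule targets it → [m].
/i/ meets the environment for rule 1 (before a voiced consonant) → [iː].
/l/ (between /i/ and /e/) fails the environment for rule 3, so it stays [l].
/e/ — between /l/ and /k/; rule 1 does not apply here → [e].
/k/ — between /e/ and /v/; rule 2 does not apply here → [k].
/v/ — not in any rule's target class → [v].
/a/ (word-final) is in the target of rule 1 but the environment (before a voiced consonant) is not met → [a].

[taːvmiːlekva]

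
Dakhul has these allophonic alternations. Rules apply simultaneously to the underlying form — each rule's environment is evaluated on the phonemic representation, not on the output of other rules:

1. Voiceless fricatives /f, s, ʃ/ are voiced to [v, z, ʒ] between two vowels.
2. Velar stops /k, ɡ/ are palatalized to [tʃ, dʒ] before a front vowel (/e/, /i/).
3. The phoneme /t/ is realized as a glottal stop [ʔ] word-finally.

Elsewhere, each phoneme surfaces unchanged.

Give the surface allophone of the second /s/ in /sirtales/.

[s]

/s/ — word-final; rule 1 does not apply here → [s].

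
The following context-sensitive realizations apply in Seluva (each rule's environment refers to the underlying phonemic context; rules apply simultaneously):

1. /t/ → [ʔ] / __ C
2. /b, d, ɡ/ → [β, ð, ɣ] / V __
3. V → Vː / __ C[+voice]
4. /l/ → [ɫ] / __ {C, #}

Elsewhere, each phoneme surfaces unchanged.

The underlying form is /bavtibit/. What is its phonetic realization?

/b/ — word-initial; rule 2 does not apply here → [b].
Rule 3 applies to /a/ (between /b/ and /v/: before a voiced consonant) → [aː].
/v/ stays [v].
/t/ — between /v/ and /i/; rule 1 does not apply here → [t].
/i/ (between /t/ and /b/): before a voiced consonant, so rule 3 applies → [iː].
/b/ — between /i/ and /i/, immediately after a vowel — surfaces as [β] (rule 2).
/i/ (between /b/ and /t/): rule 3 targets it, but not before a voiced consonant → unchanged [i].
/t/ (word-final) fails the environment for rule 1, so it stays [t].

[baːvtiːβit]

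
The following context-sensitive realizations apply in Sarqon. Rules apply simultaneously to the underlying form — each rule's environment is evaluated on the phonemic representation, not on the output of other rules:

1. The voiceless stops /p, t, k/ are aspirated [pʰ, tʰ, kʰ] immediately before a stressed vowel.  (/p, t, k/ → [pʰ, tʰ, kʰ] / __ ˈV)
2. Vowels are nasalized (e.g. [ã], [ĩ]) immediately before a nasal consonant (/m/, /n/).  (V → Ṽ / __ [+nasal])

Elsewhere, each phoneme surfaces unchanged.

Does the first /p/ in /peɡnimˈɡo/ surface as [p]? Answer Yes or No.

/p/ (word-initial) fails the environment for rule 1, so it stays [p].
The actual realization is [p], which matches [p].

Yes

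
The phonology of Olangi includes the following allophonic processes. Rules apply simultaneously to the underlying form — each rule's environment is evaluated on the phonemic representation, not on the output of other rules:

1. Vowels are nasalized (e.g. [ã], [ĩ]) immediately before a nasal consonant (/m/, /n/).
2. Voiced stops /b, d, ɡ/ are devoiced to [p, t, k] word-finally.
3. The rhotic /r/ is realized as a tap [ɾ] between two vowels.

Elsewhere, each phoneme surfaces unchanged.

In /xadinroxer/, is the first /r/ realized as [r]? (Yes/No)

Yes

/r/ (between /n/ and /o/) is in the target of rule 3 but the environment (between two vowels) is not met → [r].
The actual realization is [r], which matches [r].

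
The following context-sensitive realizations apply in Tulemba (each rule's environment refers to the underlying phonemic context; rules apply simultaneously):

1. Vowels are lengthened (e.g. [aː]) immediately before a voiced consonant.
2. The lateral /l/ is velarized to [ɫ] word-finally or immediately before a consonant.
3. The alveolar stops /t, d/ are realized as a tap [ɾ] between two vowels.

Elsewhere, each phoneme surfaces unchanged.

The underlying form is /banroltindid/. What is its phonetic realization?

[baːnroːɫtiːndiːd]

/b/ (word-initial): no rule targets it → [b].
/a/ (between /b/ and /n/): before a voiced consonant, so rule 1 applies → [aː].
/n/ — not in any rule's target class → [n].
/r/ (between /n/ and /o/): no rule targets it → [r].
/o/ meets the environment for rule 1 (before a voiced consonant) → [oː].
/l/ (between /o/ and /t/): word-finally or immediately before a consonant, so rule 2 applies → [ɫ].
/t/ — between /l/ and /i/; rule 3 does not apply here → [t].
/i/ (between /t/ and /n/): before a voiced consonant, so rule 1 applies → [iː].
/n/ (between /i/ and /d/) is unaffected → [n].
/d/ (between /n/ and /i/): rule 3 targets it, but not between two vowels → unchanged [d].
/i/ — between /d/ and /d/, before a voiced consonant — surfaces as [iː] (rule 1).
/d/ (word-final): rule 3 targets it, but not between two vowels → unchanged [d].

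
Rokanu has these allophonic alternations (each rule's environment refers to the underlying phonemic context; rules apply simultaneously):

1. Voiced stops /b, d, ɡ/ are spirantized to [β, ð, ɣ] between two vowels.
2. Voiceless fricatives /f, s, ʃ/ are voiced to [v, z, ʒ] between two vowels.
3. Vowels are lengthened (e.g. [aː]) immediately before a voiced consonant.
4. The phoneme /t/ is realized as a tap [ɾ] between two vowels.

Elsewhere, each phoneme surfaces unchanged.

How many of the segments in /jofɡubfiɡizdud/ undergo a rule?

5

Segments that undergo a rule: /u/ → [uː] (rule 3); /i/ → [iː] (rule 3); /ɡ/ → [ɣ] (rule 1); /i/ → [iː] (rule 3); /u/ → [uː] (rule 3).
All other segments surface unchanged.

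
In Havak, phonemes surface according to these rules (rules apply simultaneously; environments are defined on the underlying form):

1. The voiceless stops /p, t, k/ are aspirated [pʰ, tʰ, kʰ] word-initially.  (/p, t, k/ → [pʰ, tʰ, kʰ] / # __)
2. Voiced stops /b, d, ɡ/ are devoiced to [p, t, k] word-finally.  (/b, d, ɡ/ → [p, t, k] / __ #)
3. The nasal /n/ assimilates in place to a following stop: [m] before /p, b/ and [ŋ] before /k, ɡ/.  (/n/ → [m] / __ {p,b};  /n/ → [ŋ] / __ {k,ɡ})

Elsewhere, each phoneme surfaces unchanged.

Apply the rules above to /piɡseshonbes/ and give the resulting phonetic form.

[pʰiɡseshombes]

Rule 1 applies to /p/ (word-initial: word-initially) → [pʰ].
/i/ — not in any rule's target class → [i].
/ɡ/ (between /i/ and /s/) is in the target of rule 2 but the environment (word-finally) is not met → [ɡ].
/s/ stays [s].
/e/ — not in any rule's target class → [e].
/s/ — not in any rule's target class → [s].
/h/ (between /s/ and /o/) is unaffected → [h].
/o/ stays [o].
/n/ (between /o/ and /b/) occurs before a labial or velar stop → [m] by rule 3.
/b/ (between /n/ and /e/): rule 2 targets it, but not word-finally → unchanged [b].
/e/ (between /b/ and /s/): no rule targets it → [e].
/s/ (word-final): no rule targets it → [s].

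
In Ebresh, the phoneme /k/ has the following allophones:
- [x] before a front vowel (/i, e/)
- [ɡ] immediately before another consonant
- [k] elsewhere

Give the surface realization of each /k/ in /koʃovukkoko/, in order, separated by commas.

[k], [ɡ], [k], [k]

Occurrence 1 (position 1): no conditioning environment matches → elsewhere allophone [k].
Occurrence 2 (position 7): immediately before another consonant → [ɡ].
Occurrence 3 (position 8): no conditioning environment matches → elsewhere allophone [k].
Occurrence 4 (position 10): no conditioning environment matches → elsewhere allophone [k].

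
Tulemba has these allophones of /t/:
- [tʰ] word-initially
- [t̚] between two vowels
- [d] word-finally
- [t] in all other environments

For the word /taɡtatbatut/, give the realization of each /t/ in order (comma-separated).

[tʰ], [t], [t], [t̚], [d]

Occurrence 1 (position 1): word-initially → [tʰ].
Occurrence 2 (position 4): no conditioning environment matches → elsewhere allophone [t].
Occurrence 3 (position 6): no conditioning environment matches → elsewhere allophone [t].
Occurrence 4 (position 9): between two vowels → [t̚].
Occurrence 5 (position 11): word-finally → [d].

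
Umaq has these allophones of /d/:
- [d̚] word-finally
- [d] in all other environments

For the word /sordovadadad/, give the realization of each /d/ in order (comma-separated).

Occurrence 1 (position 4): no conditioning environment matches → elsewhere allophone [d].
Occurrence 2 (position 8): no conditioning environment matches → elsewhere allophone [d].
Occurrence 3 (position 10): no conditioning environment matches → elsewhere allophone [d].
Occurrence 4 (position 12): word-finally → [d̚].

[d], [d], [d], [d̚]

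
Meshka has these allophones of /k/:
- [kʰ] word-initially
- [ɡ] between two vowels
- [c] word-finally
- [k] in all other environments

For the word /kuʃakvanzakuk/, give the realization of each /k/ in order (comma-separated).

[kʰ], [k], [ɡ], [c]

Occurrence 1 (position 1): word-initially → [kʰ].
Occurrence 2 (position 5): no conditioning environment matches → elsewhere allophone [k].
Occurrence 3 (position 11): between two vowels → [ɡ].
Occurrence 4 (position 13): word-finally → [c].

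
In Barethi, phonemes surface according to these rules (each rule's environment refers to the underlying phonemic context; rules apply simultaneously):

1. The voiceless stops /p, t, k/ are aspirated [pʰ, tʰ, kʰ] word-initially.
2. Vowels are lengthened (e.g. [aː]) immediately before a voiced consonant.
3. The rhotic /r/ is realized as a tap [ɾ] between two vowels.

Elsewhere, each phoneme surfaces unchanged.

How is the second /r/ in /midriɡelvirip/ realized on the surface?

/r/ (between /i/ and /i/) occurs between two vowels → [ɾ] by rule 3.

[ɾ]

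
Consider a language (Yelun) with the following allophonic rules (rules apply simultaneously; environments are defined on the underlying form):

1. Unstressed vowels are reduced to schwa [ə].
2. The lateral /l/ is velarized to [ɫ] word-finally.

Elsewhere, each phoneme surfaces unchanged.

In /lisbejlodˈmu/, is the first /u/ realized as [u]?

/u/ (word-final) is in the target of rule 1 but the environment (in an unstressed syllable) is not met → [u].
The actual realization is [u], which matches [u].

Yes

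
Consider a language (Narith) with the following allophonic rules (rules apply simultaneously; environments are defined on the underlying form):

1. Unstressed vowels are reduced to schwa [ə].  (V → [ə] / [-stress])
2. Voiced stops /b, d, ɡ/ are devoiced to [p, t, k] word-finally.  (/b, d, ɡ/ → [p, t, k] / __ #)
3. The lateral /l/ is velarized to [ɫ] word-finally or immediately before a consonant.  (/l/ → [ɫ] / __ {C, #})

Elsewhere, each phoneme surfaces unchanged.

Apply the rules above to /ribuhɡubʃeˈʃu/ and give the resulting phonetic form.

[rəbəhɡəbʃəˈʃu]

/r/ — not in any rule's target class → [r].
/i/ (between /r/ and /b/): in an unstressed syllable, so rule 1 applies → [ə].
/b/ (between /i/ and /u/) fails the environment for rule 2, so it stays [b].
/u/ meets the environment for rule 1 (in an unstressed syllable) → [ə].
/h/ — not in any rule's target class → [h].
/ɡ/ (between /h/ and /u/): rule 2 targets it, but not word-finally → unchanged [ɡ].
/u/ — between /ɡ/ and /b/, in an unstressed syllable — surfaces as [ə] (rule 1).
/b/ — between /u/ and /ʃ/; rule 2 does not apply here → [b].
/ʃ/ (between /b/ and /e/) is unaffected → [ʃ].
Rule 1 applies to /e/ (between /ʃ/ and /ʃ/: in an unstressed syllable) → [ə].
/ʃ/ (between /e/ and /u/) is unaffected → [ʃ].
/u/ (word-final) fails the environment for rule 1, so it stays [u].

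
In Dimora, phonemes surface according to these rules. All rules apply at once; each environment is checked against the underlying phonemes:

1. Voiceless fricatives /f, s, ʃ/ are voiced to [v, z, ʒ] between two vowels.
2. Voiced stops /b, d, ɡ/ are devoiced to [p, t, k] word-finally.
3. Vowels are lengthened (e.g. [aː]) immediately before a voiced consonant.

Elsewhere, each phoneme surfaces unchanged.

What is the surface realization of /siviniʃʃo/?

/s/ (word-initial) is in the target of rule 1 but the environment (between two vowels) is not met → [s].
/i/ (between /s/ and /v/) occurs before a voiced consonant → [iː] by rule 3.
/v/ (between /i/ and /i/): no rule targets it → [v].
/i/ (between /v/ and /n/) occurs before a voiced consonant → [iː] by rule 3.
/n/ stays [n].
/i/ (between /n/ and /ʃ/) fails the environment for rule 3, so it stays [i].
/ʃ/ (between /i/ and /ʃ/): rule 1 targets it, but not between two vowels → unchanged [ʃ].
/ʃ/ (between /ʃ/ and /o/): rule 1 targets it, but not between two vowels → unchanged [ʃ].
/o/ — word-final; rule 3 does not apply here → [o].

[siːviːniʃʃo]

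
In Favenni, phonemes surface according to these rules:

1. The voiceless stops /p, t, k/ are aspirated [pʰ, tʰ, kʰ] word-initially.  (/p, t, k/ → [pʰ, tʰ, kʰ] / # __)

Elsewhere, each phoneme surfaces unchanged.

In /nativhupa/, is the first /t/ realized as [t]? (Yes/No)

Yes

/t/ (between /a/ and /i/) is in the target of rule 1 but the environment (word-initially) is not met → [t].
The actual realization is [t], which matches [t].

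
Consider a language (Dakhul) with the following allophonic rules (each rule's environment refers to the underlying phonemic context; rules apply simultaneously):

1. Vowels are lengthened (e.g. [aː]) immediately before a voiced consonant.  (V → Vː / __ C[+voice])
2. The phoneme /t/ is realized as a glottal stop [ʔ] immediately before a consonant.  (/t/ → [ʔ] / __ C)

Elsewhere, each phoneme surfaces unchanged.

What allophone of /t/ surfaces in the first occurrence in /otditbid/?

/t/ (between /o/ and /d/): immediately before a consonant, so rule 2 applies → [ʔ].

[ʔ]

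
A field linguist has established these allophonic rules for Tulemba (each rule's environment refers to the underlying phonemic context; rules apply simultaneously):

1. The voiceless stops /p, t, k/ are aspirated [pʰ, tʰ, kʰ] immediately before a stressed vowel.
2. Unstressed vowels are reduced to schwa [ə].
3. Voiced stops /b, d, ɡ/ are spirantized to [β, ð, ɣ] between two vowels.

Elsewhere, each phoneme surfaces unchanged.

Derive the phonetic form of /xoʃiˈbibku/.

[xəʃəˈβibkə]

/o/ (between /x/ and /ʃ/): in an unstressed syllable, so rule 2 applies → [ə].
Rule 2 applies to /i/ (between /ʃ/ and /b/: in an unstressed syllable) → [ə].
/b/ (between /i/ and /i/): between two vowels, so rule 3 applies → [β].
/i/ (between /b/ and /b/) is in the target of rule 2 but the environment (in an unstressed syllable) is not met → [i].
/b/ (between /i/ and /k/) fails the environment for rule 3, so it stays [b].
/k/ — between /b/ and /u/; rule 1 does not apply here → [k].
/u/ — word-final, in an unstressed syllable — surfaces as [ə] (rule 2).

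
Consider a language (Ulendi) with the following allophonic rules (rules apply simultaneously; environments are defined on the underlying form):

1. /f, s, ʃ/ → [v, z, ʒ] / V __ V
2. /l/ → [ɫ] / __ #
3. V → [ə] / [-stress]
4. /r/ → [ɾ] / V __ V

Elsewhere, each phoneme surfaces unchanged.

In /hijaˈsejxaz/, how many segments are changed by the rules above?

4

Segments that undergo a rule: /i/ → [ə] (rule 3); /a/ → [ə] (rule 3); /s/ → [z] (rule 1); /a/ → [ə] (rule 3).
All other segments surface unchanged.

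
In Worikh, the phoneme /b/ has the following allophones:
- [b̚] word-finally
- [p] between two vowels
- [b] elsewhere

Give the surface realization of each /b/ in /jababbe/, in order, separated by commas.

Occurrence 1 (position 3): between two vowels → [p].
Occurrence 2 (position 5): no conditioning environment matches → elsewhere allophone [b].
Occurrence 3 (position 6): no conditioning environment matches → elsewhere allophone [b].

[p], [b], [b]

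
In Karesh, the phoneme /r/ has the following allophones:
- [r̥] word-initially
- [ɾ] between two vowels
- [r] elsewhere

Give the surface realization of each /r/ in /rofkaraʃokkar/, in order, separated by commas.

[r̥], [ɾ], [r]

Occurrence 1 (position 1): word-initially → [r̥].
Occurrence 2 (position 6): between two vowels → [ɾ].
Occurrence 3 (position 13): no conditioning environment matches → elsewhere allophone [r].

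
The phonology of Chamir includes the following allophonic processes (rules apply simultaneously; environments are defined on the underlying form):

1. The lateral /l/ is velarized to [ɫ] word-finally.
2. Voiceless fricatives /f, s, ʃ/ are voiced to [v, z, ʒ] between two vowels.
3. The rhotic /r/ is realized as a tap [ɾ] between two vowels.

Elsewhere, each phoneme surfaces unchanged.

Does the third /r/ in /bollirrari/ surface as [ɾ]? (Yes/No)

Yes

/r/ — between /a/ and /i/, between two vowels — surfaces as [ɾ] (rule 3).
The actual realization is [ɾ], which matches [ɾ].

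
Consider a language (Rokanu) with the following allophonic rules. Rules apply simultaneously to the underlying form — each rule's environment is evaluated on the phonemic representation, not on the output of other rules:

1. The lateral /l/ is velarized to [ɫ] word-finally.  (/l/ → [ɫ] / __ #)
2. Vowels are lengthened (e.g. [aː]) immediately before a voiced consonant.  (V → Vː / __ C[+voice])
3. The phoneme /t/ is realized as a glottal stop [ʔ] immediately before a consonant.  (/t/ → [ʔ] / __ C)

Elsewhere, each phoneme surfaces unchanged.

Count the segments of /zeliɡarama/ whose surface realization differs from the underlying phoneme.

4

Segments that undergo a rule: /e/ → [eː] (rule 2); /i/ → [iː] (rule 2); /a/ → [aː] (rule 2); /a/ → [aː] (rule 2).
All other segments surface unchanged.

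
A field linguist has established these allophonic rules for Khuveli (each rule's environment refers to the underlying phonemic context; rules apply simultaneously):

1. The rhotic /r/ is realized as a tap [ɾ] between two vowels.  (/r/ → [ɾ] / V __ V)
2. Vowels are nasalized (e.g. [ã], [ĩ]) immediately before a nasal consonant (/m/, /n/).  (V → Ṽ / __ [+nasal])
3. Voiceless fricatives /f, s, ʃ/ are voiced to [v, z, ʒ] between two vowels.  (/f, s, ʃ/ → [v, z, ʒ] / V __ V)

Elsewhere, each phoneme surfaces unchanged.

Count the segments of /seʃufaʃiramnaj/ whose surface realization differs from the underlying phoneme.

Segments that undergo a rule: /ʃ/ → [ʒ] (rule 3); /f/ → [v] (rule 3); /ʃ/ → [ʒ] (rule 3); /r/ → [ɾ] (rule 1); /a/ → [ã] (rule 2).
All other segments surface unchanged.

5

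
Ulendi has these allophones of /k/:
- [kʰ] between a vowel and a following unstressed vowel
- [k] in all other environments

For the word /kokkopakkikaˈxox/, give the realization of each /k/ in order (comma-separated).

[k], [k], [k], [k], [k], [kʰ]

Occurrence 1 (position 1): no conditioning environment matches → elsewhere allophone [k].
Occurrence 2 (position 3): no conditioning environment matches → elsewhere allophone [k].
Occurrence 3 (position 4): no conditioning environment matches → elsewhere allophone [k].
Occurrence 4 (position 8): no conditioning environment matches → elsewhere allophone [k].
Occurrence 5 (position 9): no conditioning environment matches → elsewhere allophone [k].
Occurrence 6 (position 11): between a vowel and a following unstressed vowel → [kʰ].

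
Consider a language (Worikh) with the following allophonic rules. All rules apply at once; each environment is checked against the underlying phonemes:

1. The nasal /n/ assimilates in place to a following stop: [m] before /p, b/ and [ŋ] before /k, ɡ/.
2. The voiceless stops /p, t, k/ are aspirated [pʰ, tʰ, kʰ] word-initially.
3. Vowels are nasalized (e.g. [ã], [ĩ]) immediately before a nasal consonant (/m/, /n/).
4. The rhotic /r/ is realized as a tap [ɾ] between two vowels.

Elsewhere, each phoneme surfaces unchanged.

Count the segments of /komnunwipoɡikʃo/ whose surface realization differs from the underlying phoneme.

Segments that undergo a rule: /k/ → [kʰ] (rule 2); /o/ → [õ] (rule 3); /u/ → [ũ] (rule 3).
All other segments surface unchanged.

3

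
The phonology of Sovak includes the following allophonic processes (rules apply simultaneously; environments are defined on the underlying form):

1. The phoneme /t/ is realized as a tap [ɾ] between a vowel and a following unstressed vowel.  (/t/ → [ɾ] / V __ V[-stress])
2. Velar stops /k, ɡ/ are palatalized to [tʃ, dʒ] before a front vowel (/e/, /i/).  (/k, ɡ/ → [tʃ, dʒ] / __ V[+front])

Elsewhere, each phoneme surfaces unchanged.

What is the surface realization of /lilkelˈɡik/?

[liltʃelˈdʒik]

/l/ stays [l].
/i/ (between /l/ and /l/): no rule targets it → [i].
/l/ stays [l].
/k/ (between /l/ and /e/) occurs before a front vowel → [tʃ] by rule 2.
/e/ stays [e].
/l/ — not in any rule's target class → [l].
/ɡ/ — between /l/ and /i/, before a front vowel — surfaces as [dʒ] (rule 2).
/i/ (between /ɡ/ and /k/) is unaffected → [i].
/k/ — word-final; rule 2 does not apply here → [k].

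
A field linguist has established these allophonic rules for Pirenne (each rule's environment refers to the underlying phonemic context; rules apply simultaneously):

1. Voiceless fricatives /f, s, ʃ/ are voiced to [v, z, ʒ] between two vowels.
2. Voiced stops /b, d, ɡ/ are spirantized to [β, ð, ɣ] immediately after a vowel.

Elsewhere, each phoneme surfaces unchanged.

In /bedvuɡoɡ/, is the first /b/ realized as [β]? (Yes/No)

/b/ (word-initial): rule 2 targets it, but not immediately after a vowel → unchanged [b].
The actual realization is [b], not [β].

No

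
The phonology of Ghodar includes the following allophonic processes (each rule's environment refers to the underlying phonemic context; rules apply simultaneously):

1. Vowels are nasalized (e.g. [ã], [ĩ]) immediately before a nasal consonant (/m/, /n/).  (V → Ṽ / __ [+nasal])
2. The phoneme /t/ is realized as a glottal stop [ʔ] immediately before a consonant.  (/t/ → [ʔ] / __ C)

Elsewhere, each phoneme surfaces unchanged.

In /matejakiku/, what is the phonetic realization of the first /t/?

[t]

/t/ (between /a/ and /e/) is in the target of rule 2 but the environment (immediately before a consonant) is not met → [t].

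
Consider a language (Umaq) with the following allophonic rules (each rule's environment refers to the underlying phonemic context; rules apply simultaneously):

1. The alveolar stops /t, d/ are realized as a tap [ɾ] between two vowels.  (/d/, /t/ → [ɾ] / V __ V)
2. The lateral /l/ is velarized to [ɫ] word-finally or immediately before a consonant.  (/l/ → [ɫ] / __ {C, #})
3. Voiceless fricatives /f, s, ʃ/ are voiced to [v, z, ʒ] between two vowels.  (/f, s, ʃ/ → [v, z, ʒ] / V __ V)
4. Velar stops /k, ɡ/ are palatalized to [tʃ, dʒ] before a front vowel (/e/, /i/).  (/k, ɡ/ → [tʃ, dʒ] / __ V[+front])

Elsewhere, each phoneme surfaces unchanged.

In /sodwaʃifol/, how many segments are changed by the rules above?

3

Segments that undergo a rule: /ʃ/ → [ʒ] (rule 3); /f/ → [v] (rule 3); /l/ → [ɫ] (rule 2).
All other segments surface unchanged.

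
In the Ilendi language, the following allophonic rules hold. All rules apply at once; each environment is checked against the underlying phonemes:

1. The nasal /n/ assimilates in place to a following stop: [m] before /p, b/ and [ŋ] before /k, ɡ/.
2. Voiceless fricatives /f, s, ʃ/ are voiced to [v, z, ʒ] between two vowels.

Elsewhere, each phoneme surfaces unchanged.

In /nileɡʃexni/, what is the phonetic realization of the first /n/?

/n/ (word-initial) is in the target of rule 1 but the environment (before a labial or velar stop) is not met → [n].

[n]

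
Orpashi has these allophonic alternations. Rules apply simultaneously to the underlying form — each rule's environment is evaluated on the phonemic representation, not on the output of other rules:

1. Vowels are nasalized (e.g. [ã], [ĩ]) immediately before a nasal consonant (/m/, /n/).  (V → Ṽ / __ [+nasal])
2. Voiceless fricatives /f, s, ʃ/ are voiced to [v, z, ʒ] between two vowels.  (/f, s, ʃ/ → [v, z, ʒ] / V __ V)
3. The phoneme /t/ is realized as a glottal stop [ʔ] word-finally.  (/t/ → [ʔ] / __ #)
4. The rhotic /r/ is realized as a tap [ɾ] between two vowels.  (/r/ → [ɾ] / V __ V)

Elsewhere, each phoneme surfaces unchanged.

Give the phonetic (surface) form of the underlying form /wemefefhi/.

/w/ — not in any rule's target class → [w].
/e/ meets the environment for rule 1 (before a nasal consonant) → [ẽ].
/m/ — not in any rule's target class → [m].
/e/ — between /m/ and /f/; rule 1 does not apply here → [e].
/f/ — between /e/ and /e/, between two vowels — surfaces as [v] (rule 2).
/e/ (between /f/ and /f/): rule 1 targets it, but not before a nasal consonant → unchanged [e].
/f/ — between /e/ and /h/; rule 2 does not apply here → [f].
/h/ stays [h].
/i/ (word-final) fails the environment for rule 1, so it stays [i].

[wẽmevefhi]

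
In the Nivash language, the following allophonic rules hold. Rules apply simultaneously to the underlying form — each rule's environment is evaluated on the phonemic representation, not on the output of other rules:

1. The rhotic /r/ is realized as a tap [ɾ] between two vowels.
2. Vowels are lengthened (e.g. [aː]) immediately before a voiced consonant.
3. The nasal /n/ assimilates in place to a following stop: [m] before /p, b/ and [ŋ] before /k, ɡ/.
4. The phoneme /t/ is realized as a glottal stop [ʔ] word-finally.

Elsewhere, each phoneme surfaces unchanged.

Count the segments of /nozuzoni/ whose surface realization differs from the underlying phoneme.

3

Segments that undergo a rule: /o/ → [oː] (rule 2); /u/ → [uː] (rule 2); /o/ → [oː] (rule 2).
All other segments surface unchanged.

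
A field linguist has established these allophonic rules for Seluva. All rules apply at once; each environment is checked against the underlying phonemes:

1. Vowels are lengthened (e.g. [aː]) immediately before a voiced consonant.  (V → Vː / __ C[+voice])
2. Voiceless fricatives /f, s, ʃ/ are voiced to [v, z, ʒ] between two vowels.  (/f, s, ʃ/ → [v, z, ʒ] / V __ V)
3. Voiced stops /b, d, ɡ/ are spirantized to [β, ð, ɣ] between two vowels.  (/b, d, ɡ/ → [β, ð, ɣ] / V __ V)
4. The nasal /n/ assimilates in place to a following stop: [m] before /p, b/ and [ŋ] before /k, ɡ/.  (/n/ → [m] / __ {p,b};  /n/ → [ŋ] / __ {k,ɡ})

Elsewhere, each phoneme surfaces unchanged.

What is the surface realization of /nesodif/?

[nezoːðif]

/n/ (word-initial): rule 4 targets it, but not before a labial or velar stop → unchanged [n].
/e/ (between /n/ and /s/) is in the target of rule 1 but the environment (before a voiced consonant) is not met → [e].
/s/ meets the environment for rule 2 (between two vowels) → [z].
/o/ (between /s/ and /d/): before a voiced consonant, so rule 1 applies → [oː].
Rule 3 applies to /d/ (between /o/ and /i/: between two vowels) → [ð].
/i/ (between /d/ and /f/): rule 1 targets it, but not before a voiced consonant → unchanged [i].
/f/ (word-final): rule 2 targets it, but not between two vowels → unchanged [f].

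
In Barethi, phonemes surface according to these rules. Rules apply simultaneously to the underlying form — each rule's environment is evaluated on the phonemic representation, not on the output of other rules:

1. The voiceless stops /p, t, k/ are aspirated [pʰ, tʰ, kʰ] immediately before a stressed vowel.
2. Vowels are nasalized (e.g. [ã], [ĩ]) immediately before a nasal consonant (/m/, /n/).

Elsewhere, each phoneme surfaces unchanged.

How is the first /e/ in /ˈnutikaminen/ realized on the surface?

/e/ — between /n/ and /n/, before a nasal consonant — surfaces as [ẽ] (rule 2).

[ẽ]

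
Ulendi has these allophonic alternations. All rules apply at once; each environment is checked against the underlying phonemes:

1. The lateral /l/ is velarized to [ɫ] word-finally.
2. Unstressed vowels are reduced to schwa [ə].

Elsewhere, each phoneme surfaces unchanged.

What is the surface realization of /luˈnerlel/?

/l/ (word-initial) fails the environment for rule 1, so it stays [l].
/u/ — between /l/ and /n/, in an unstressed syllable — surfaces as [ə] (rule 2).
/n/ stays [n].
/e/ (between /n/ and /r/) fails the environment for rule 2, so it stays [e].
/r/ (between /e/ and /l/): no rule targets it → [r].
/l/ (between /r/ and /e/) fails the environment for rule 1, so it stays [l].
/e/ (between /l/ and /l/): in an unstressed syllable, so rule 2 applies → [ə].
Rule 1 applies to /l/ (word-final: word-finally) → [ɫ].

[ləˈnerləɫ]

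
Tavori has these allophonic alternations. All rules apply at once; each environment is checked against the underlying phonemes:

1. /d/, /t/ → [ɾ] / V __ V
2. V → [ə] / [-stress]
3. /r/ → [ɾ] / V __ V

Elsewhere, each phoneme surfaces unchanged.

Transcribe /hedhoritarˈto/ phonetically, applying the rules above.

[hədhəɾəɾərˈto]

/h/ (word-initial) is unaffected → [h].
/e/ meets the environment for rule 2 (in an unstressed syllable) → [ə].
/d/ (between /e/ and /h/) is in the target of rule 1 but the environment (between two vowels) is not met → [d].
/h/ (between /d/ and /o/) is unaffected → [h].
/o/ — between /h/ and /r/, in an unstressed syllable — surfaces as [ə] (rule 2).
/r/ (between /o/ and /i/): between two vowels, so rule 3 applies → [ɾ].
Rule 2 applies to /i/ (between /r/ and /t/: in an unstressed syllable) → [ə].
/t/ meets the environment for rule 1 (between two vowels) → [ɾ].
/a/ meets the environment for rule 2 (in an unstressed syllable) → [ə].
/r/ — between /a/ and /t/; rule 3 does not apply here → [r].
/t/ — between /r/ and /o/; rule 1 does not apply here → [t].
/o/ — word-final; rule 2 does not apply here → [o].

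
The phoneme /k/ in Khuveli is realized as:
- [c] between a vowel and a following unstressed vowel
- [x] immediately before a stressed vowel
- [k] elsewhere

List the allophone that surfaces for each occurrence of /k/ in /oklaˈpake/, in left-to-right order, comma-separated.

Occurrence 1 (position 2): no conditioning environment matches → elsewhere allophone [k].
Occurrence 2 (position 7): between a vowel and a following unstressed vowel → [c].

[k], [c]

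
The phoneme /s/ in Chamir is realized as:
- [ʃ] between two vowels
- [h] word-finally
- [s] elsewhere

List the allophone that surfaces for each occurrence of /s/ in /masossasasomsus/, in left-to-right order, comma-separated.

[ʃ], [s], [s], [ʃ], [ʃ], [s], [h]

Occurrence 1 (position 3): between two vowels → [ʃ].
Occurrence 2 (position 5): no conditioning environment matches → elsewhere allophone [s].
Occurrence 3 (position 6): no conditioning environment matches → elsewhere allophone [s].
Occurrence 4 (position 8): between two vowels → [ʃ].
Occurrence 5 (position 10): between two vowels → [ʃ].
Occurrence 6 (position 13): no conditioning environment matches → elsewhere allophone [s].
Occurrence 7 (position 15): word-finally → [h].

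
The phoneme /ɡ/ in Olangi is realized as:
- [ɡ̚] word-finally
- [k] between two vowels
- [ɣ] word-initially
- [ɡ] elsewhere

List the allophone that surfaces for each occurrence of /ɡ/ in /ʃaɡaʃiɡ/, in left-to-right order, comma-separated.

Occurrence 1 (position 3): between two vowels → [k].
Occurrence 2 (position 7): word-finally → [ɡ̚].

[k], [ɡ̚]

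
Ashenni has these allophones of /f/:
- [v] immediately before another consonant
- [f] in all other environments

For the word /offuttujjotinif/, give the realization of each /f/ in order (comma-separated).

Occurrence 1 (position 2): immediately before another consonant → [v].
Occurrence 2 (position 3): no conditioning environment matches → elsewhere allophone [f].
Occurrence 3 (position 15): no conditioning environment matches → elsewhere allophone [f].

[v], [f], [f]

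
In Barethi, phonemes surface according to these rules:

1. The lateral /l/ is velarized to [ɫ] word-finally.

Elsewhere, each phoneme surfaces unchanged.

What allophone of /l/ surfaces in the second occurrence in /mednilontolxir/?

/l/ (between /o/ and /x/) is in the target of rule 1 but the environment (word-finally) is not met → [l].

[l]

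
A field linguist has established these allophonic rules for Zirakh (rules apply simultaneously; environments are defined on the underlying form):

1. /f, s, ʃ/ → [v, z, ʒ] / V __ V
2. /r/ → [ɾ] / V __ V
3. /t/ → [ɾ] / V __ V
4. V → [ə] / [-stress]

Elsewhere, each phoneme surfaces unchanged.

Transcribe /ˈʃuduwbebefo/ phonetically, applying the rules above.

/ʃ/ — word-initial; rule 1 does not apply here → [ʃ].
/u/ (between /ʃ/ and /d/): rule 4 targets it, but not in an unstressed syllable → unchanged [u].
/d/ stays [d].
/u/ (between /d/ and /w/): in an unstressed syllable, so rule 4 applies → [ə].
/w/ (between /u/ and /b/) is unaffected → [w].
/b/ (between /w/ and /e/) is unaffected → [b].
Rule 4 applies to /e/ (between /b/ and /b/: in an unstressed syllable) → [ə].
/b/ (between /e/ and /e/): no rule targets it → [b].
/e/ meets the environment for rule 4 (in an unstressed syllable) → [ə].
/f/ (between /e/ and /o/): between two vowels, so rule 1 applies → [v].
/o/ (word-final) occurs in an unstressed syllable → [ə] by rule 4.

[ˈʃudəwbəbəvə]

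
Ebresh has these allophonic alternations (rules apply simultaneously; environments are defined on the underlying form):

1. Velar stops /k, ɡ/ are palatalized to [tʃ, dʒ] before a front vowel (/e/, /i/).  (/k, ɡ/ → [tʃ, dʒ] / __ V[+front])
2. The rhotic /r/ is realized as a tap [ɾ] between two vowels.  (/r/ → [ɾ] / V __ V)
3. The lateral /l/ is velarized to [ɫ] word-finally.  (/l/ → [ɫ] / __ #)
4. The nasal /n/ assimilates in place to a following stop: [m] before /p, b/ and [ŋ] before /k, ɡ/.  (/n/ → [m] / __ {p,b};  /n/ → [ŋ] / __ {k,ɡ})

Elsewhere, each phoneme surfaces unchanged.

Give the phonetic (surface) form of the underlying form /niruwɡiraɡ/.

[niɾuwdʒiɾaɡ]

/n/ (word-initial) is in the target of rule 4 but the environment (before a labial or velar stop) is not met → [n].
/i/ stays [i].
/r/ (between /i/ and /u/) occurs between two vowels → [ɾ] by rule 2.
/u/ stays [u].
/w/ stays [w].
/ɡ/ — between /w/ and /i/, before a front vowel — surfaces as [dʒ] (rule 1).
/i/ (between /ɡ/ and /r/): no rule targets it → [i].
/r/ (between /i/ and /a/) occurs between two vowels → [ɾ] by rule 2.
/a/ — not in any rule's target class → [a].
/ɡ/ (word-final) fails the environment for rule 1, so it stays [ɡ].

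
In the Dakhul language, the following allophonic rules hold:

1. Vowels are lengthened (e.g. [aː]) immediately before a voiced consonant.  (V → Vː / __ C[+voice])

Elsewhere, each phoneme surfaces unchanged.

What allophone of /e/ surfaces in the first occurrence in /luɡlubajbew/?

[eː]

Rule 1 applies to /e/ (between /b/ and /w/: before a voiced consonant) → [eː].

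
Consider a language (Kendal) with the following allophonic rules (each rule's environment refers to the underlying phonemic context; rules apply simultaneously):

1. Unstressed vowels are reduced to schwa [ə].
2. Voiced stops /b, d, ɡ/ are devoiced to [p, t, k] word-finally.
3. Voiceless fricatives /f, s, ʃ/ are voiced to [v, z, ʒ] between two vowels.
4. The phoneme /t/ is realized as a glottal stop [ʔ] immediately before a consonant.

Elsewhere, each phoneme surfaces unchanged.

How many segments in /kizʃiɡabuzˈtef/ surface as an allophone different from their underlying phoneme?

4

Segments that undergo a rule: /i/ → [ə] (rule 1); /i/ → [ə] (rule 1); /a/ → [ə] (rule 1); /u/ → [ə] (rule 1).
All other segments surface unchanged.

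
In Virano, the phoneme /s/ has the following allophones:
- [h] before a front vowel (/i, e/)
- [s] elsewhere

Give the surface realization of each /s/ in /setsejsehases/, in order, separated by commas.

Occurrence 1 (position 1): before a front vowel (/i, e/) → [h].
Occurrence 2 (position 4): before a front vowel (/i, e/) → [h].
Occurrence 3 (position 7): before a front vowel (/i, e/) → [h].
Occurrence 4 (position 11): before a front vowel (/i, e/) → [h].
Occurrence 5 (position 13): no conditioning environment matches → elsewhere allophone [s].

[h], [h], [h], [h], [s]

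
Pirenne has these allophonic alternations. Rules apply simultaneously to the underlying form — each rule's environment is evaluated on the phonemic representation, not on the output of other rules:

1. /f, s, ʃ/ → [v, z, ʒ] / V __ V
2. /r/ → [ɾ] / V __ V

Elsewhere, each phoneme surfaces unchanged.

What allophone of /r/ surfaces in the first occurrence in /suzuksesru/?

/r/ (between /s/ and /u/): rule 2 targets it, but not between two vowels → unchanged [r].

[r]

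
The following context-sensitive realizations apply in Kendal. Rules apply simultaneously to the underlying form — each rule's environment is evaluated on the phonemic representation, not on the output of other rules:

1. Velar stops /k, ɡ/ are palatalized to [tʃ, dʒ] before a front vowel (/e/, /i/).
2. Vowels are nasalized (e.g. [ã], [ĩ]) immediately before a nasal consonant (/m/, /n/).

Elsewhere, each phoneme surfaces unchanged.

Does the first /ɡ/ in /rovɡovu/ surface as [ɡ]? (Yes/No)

Yes

/ɡ/ (between /v/ and /o/) is in the target of rule 1 but the environment (before a front vowel) is not met → [ɡ].
The actual realization is [ɡ], which matches [ɡ].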